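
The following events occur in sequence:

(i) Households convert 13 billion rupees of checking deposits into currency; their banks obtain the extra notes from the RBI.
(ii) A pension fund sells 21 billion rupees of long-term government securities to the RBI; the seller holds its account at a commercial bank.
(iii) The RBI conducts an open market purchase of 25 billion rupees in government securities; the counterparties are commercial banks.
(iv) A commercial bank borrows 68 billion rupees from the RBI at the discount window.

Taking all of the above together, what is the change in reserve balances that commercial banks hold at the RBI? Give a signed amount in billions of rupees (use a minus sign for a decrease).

+101 billion

Currency withdrawal 13 billion rupees: banks swap reserves for currency → −13B.
Asset purchase (from non-banks) 21 billion rupees: the RBI pays by crediting reserve accounts → +21B.
OMO purchase (from banks) 25 billion rupees: the RBI pays by crediting reserve accounts → +25B.
Discount-window loan 68 billion rupees: the loan is credited to the bank's reserve account → +68B.
Net: −13 + 21 + 25 + 68 = +101 billion.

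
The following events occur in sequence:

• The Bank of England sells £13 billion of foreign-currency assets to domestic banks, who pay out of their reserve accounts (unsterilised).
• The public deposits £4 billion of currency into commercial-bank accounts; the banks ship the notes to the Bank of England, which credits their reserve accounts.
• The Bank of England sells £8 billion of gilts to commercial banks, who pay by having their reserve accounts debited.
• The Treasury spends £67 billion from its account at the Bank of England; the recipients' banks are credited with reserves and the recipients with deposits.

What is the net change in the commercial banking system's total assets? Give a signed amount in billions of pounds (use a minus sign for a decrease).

Bank of England balance sheet:
  Assets:      Securities −£8B, Foreign assets −£13B
  Liabilities: Bank reserves +£50B, Currency in circulation −£4B, Government deposits −£67B
Commercial banking system:
  Assets:      Reserves at CB +£50B, Securities +£8B, Foreign assets +£13B
  Liabilities: Checkable deposits +£71B
Change in total bank assets = +£71 billion.

+£71 billion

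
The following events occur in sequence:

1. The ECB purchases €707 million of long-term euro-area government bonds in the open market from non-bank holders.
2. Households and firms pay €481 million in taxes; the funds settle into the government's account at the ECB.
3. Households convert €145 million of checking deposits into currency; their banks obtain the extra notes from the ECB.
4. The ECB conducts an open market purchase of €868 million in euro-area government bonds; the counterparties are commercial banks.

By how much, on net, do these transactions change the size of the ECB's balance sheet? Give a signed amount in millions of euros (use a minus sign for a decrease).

Asset purchase (from non-banks) €707 million: an ECB asset is acquired → +€707M.
Government account inflow €481 million: only the composition of liabilities changes → 0.
Currency withdrawal €145 million: only the composition of liabilities changes → 0.
OMO purchase (from banks) €868 million: an ECB asset is acquired → +€868M.
Net: 707 + 0 + 0 + 868 = +€1575 million.

+€1575 million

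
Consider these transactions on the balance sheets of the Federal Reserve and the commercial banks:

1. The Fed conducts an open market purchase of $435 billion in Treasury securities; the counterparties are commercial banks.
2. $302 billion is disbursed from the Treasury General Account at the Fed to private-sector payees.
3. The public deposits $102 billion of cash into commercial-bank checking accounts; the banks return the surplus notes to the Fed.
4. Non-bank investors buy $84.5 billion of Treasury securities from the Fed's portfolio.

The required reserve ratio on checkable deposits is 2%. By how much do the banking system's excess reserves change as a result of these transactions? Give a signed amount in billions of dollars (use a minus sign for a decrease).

+$748.11 billion

OMO purchase (from banks) $435 billion: reserves +$435B, deposits 0.
Government spending $302 billion: reserves +$302B, deposits +$302B.
Currency deposit $102 billion: reserves +$102B, deposits +$102B.
Asset sale (to non-banks) $84.5 billion: reserves −$84.5B, deposits −$84.5B.
Totals: Δreserves = +$754.5B, Δdeposits = +$319.5B.
Δrequired reserves = 2% × +$319.5B = +$6.39B.
Δexcess reserves = Δreserves − Δrequired = +$754.5B − (+$6.39B) = +$748.11 billion.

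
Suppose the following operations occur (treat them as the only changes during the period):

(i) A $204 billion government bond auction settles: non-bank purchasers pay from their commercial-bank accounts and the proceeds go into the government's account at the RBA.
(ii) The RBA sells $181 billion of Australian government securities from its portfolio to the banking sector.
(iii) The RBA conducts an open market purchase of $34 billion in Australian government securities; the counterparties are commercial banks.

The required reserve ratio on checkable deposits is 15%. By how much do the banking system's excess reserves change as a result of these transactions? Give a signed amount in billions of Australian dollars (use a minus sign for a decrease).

-$320.4 billion

Government account inflow $204 billion: reserves −$204B, deposits −$204B.
OMO sale (to banks) $181 billion: reserves −$181B, deposits 0.
OMO purchase (from banks) $34 billion: reserves +$34B, deposits 0.
Totals: Δreserves = −$351B, Δdeposits = −$204B.
Δrequired reserves = 15% × −$204B = −$30.6B.
Δexcess reserves = Δreserves − Δrequired = −$351B − (−$30.6B) = -$320.4 billion.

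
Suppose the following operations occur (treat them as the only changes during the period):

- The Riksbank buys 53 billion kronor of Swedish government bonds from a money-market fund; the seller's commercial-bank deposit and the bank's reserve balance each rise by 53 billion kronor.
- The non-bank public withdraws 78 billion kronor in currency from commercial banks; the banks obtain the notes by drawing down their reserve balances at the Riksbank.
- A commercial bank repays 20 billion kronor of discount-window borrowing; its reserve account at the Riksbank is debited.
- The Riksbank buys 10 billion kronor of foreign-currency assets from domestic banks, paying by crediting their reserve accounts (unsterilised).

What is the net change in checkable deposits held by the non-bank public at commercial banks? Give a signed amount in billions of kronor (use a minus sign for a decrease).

Riksbank balance sheet:
  Assets:      Securities +53B, Loans to banks −20B, Foreign assets +10B
  Liabilities: Bank reserves −35B, Currency in circulation +78B
Commercial banking system:
  Assets:      Reserves at CB −35B, Foreign assets −10B
  Liabilities: Checkable deposits −25B, Borrowings from CB −20B
So the change in checkable deposits held by the non-bank public at commercial banks is -25 billion.

-25 billion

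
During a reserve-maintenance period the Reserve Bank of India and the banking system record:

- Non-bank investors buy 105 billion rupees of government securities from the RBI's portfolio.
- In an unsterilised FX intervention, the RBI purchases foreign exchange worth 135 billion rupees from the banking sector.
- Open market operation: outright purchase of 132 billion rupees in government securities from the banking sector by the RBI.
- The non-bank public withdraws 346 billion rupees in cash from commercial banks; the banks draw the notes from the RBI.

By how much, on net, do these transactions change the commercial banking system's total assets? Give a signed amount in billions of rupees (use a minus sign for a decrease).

-451 billion

RBI balance sheet:
  Assets:      Securities +27B, Foreign assets +135B
  Liabilities: Bank reserves −184B, Currency in circulation +346B
Commercial banking system:
  Assets:      Reserves at CB −184B, Securities −132B, Foreign assets −135B
  Liabilities: Checkable deposits −451B
Change in total bank assets = -451 billion.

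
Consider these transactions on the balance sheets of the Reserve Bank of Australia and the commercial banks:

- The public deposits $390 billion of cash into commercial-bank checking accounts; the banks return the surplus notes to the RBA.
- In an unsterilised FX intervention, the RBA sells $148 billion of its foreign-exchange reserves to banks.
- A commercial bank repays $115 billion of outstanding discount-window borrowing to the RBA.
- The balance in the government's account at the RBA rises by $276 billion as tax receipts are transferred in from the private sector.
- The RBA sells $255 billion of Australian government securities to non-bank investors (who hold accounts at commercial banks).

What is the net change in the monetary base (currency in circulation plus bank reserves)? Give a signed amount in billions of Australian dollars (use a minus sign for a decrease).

-$794 billion

RBA balance sheet:
  Assets:      Securities −$255B, Loans to banks −$115B, Foreign assets −$148B
  Liabilities: Bank reserves −$404B, Currency in circulation −$390B, Government deposits +$276B
Monetary base = currency + reserves: −$390B + (−$404B) = -$794 billion.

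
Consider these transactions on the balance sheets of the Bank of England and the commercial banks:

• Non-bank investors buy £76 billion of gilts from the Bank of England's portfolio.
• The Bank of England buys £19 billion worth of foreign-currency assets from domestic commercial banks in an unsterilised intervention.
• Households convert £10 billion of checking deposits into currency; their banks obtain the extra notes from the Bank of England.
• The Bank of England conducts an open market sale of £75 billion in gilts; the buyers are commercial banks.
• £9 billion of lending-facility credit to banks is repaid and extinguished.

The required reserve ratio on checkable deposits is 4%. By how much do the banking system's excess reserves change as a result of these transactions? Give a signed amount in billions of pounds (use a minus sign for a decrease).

Asset sale (to non-banks) £76 billion: reserves −£76B, deposits −£76B.
FX purchase £19 billion: reserves +£19B, deposits 0.
Currency withdrawal £10 billion: reserves −£10B, deposits −£10B.
OMO sale (to banks) £75 billion: reserves −£75B, deposits 0.
Discount-window repayment £9 billion: reserves −£9B, deposits 0.
Totals: Δreserves = −£151B, Δdeposits = −£86B.
Δrequired reserves = 4% × −£86B = −£3.44B.
Δexcess reserves = Δreserves − Δrequired = −£151B − (−£3.44B) = -£147.56 billion.

-£147.56 billion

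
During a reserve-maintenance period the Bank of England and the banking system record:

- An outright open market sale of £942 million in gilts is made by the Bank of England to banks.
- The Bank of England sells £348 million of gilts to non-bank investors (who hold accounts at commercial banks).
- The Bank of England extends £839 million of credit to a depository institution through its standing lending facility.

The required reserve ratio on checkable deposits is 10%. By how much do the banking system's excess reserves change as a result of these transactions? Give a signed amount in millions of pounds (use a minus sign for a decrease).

-£416.2 million

OMO sale (to banks) £942 million: reserves −£942M, deposits 0.
Asset sale (to non-banks) £348 million: reserves −£348M, deposits −£348M.
Discount-window loan £839 million: reserves +£839M, deposits 0.
Totals: Δreserves = −£451M, Δdeposits = −£348M.
Δrequired reserves = 10% × −£348M = −£34.8M.
Δexcess reserves = Δreserves − Δrequired = −£451M − (−£34.8M) = -£416.2 million.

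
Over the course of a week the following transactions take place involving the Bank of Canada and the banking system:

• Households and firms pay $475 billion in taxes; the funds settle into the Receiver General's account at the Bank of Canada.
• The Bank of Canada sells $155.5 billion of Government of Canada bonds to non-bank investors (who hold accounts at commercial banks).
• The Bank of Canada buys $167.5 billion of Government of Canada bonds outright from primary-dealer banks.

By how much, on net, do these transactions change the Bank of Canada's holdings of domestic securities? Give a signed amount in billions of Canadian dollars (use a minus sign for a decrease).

+$12 billion

Government account inflow $475 billion: the Bank of Canada's securities portfolio is untouched → 0.
Asset sale (to non-banks) $155.5 billion: securities removed from the Bank of Canada's portfolio → −$155.5B.
OMO purchase (from banks) $167.5 billion: securities added to the Bank of Canada's portfolio → +$167.5B.
Net: 0 − 155.5 + 167.5 = +$12 billion.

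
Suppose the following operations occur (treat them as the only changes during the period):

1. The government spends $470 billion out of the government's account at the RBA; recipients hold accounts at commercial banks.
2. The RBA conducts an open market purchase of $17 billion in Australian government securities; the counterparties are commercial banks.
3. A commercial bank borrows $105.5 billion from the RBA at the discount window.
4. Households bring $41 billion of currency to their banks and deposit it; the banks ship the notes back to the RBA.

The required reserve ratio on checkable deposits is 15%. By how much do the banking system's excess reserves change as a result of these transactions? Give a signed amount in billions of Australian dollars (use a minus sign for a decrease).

Government spending $470 billion: reserves +$470B, deposits +$470B.
OMO purchase (from banks) $17 billion: reserves +$17B, deposits 0.
Discount-window loan $105.5 billion: reserves +$105.5B, deposits 0.
Currency deposit $41 billion: reserves +$41B, deposits +$41B.
Totals: Δreserves = +$633.5B, Δdeposits = +$511B.
Δrequired reserves = 15% × +$511B = +$76.65B.
Δexcess reserves = Δreserves − Δrequired = +$633.5B − (+$76.65B) = +$556.85 billion.

+$556.85 billion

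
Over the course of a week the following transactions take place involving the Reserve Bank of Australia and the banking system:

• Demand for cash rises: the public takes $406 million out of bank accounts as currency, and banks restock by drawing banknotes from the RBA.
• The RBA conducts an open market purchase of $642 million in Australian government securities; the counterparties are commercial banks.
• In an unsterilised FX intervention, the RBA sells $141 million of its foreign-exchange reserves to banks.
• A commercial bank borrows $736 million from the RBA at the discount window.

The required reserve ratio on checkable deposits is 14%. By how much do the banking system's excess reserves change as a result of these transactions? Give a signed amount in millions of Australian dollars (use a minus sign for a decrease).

+$887.84 million

Currency withdrawal $406 million: reserves −$406M, deposits −$406M.
OMO purchase (from banks) $642 million: reserves +$642M, deposits 0.
FX sale $141 million: reserves −$141M, deposits 0.
Discount-window loan $736 million: reserves +$736M, deposits 0.
Totals: Δreserves = +$831M, Δdeposits = −$406M.
Δrequired reserves = 14% × −$406M = −$56.84M.
Δexcess reserves = Δreserves − Δrequired = +$831M − (−$56.84M) = +$887.84 million.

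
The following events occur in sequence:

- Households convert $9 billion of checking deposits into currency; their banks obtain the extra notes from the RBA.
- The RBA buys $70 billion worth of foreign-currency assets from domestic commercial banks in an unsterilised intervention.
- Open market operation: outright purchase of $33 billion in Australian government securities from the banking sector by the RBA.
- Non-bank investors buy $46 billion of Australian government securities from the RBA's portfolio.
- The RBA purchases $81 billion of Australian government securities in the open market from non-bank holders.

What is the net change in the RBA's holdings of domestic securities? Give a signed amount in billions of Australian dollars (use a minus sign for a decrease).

Currency withdrawal $9 billion: the RBA's securities portfolio is untouched → 0.
FX purchase $70 billion: the RBA's securities portfolio is untouched → 0.
OMO purchase (from banks) $33 billion: securities added to the RBA's portfolio → +$33B.
Asset sale (to non-banks) $46 billion: securities removed from the RBA's portfolio → −$46B.
Asset purchase (from non-banks) $81 billion: securities added to the RBA's portfolio → +$81B.
Net: 0 + 0 + 33 − 46 + 81 = +$68 billion.

+$68 billion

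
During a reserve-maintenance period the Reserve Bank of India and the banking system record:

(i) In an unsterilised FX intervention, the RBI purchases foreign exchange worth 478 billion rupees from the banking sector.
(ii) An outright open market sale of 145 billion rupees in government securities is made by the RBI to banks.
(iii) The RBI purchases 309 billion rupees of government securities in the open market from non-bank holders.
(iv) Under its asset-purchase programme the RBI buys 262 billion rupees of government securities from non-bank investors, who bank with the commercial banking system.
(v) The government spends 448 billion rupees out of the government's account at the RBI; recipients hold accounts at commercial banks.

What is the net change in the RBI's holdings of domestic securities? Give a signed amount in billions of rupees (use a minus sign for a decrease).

RBI balance sheet:
  Assets:      Securities +426B, Foreign assets +478B
  Liabilities: Bank reserves +1352B, Government deposits −448B
So the change in the RBI's holdings of domestic securities is +426 billion.

+426 billion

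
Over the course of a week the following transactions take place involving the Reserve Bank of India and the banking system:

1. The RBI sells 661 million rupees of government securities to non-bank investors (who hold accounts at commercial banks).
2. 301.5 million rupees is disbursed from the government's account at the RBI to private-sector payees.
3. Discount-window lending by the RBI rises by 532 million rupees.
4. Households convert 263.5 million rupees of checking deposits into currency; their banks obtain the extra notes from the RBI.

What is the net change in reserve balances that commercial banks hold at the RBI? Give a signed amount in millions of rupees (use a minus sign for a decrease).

RBI balance sheet:
  Assets:      Securities −661M, Loans to banks +532M
  Liabilities: Bank reserves −91M, Currency in circulation +263.5M, Government deposits −301.5M
Commercial banking system:
  Assets:      Reserves at CB −91M
  Liabilities: Checkable deposits −623M, Borrowings from CB +532M
So the change in reserve balances that commercial banks hold at the RBI is -91 million.

-91 million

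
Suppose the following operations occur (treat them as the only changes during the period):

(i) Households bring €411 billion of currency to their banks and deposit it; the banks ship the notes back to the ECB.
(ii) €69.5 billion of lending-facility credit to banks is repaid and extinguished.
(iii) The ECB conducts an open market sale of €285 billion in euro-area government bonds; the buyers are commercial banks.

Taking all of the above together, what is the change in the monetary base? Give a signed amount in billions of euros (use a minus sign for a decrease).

Currency deposit €411 billion: just a shift between currency and reserves — both are base money → 0.
Discount-window repayment €69.5 billion: ECB balance sheet contracts → −€69.5B.
OMO sale (to banks) €285 billion: ECB balance sheet contracts → −€285B.
Net: 0 − 69.5 − 285 = -€354.5 billion.

-€354.5 billion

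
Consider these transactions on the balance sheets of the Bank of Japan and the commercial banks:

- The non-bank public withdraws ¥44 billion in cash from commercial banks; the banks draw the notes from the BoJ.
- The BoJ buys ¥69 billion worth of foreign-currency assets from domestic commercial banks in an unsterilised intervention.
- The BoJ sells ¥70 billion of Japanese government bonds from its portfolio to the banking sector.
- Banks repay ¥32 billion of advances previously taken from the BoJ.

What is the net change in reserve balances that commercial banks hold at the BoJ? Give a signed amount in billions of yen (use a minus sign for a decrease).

-¥77 billion

BoJ balance sheet:
  Assets:      Securities −¥70B, Loans to banks −¥32B, Foreign assets +¥69B
  Liabilities: Bank reserves −¥77B, Currency in circulation +¥44B
So the change in reserve balances that commercial banks hold at the BoJ is -¥77 billion.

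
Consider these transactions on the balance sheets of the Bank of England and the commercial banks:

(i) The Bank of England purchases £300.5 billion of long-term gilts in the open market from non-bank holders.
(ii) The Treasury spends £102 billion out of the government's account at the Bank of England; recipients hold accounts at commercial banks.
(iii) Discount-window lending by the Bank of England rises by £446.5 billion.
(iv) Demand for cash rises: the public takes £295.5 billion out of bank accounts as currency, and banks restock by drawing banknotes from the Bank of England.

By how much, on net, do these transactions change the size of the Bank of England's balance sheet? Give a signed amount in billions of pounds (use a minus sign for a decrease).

+£747 billion

Asset purchase (from non-banks) £300.5 billion: a Bank of England asset is acquired → +£300.5B.
Government spending £102 billion: only the composition of liabilities changes → 0.
Discount-window loan £446.5 billion: a Bank of England asset is acquired → +£446.5B.
Currency withdrawal £295.5 billion: only the composition of liabilities changes → 0.
Net: 300.5 + 0 + 446.5 + 0 = +£747 billion.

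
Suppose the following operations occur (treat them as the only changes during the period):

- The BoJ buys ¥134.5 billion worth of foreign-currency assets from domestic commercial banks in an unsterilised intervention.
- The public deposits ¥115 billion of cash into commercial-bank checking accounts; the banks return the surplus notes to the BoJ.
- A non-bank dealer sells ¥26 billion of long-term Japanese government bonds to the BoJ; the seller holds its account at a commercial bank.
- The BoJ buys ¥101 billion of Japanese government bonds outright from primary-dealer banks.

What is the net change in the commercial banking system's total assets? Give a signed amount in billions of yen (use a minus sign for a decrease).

+¥141 billion

BoJ balance sheet:
  Assets:      Securities +¥127B, Foreign assets +¥134.5B
  Liabilities: Bank reserves +¥376.5B, Currency in circulation −¥115B
Commercial banking system:
  Assets:      Reserves at CB +¥376.5B, Securities −¥101B, Foreign assets −¥134.5B
  Liabilities: Checkable deposits +¥141B
Change in total bank assets = +¥141 billion.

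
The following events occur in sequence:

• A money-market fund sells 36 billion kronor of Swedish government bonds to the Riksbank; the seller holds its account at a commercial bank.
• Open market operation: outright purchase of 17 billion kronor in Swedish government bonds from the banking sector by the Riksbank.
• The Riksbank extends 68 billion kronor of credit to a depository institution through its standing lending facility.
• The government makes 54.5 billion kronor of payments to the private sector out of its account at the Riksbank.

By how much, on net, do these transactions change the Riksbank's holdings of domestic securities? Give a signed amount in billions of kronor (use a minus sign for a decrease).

+53 billion

Riksbank balance sheet:
  Assets:      Securities +53B, Loans to banks +68B
  Liabilities: Bank reserves +175.5B, Government deposits −54.5B
So the change in the Riksbank's holdings of domestic securities is +53 billion.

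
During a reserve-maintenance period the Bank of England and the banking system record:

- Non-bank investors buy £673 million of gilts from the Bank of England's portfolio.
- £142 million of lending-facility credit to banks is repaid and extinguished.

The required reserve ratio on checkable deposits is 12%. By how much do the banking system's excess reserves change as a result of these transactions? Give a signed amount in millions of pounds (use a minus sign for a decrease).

Asset sale (to non-banks) £673 million: reserves −£673M, deposits −£673M.
Discount-window repayment £142 million: reserves −£142M, deposits 0.
Totals: Δreserves = −£815M, Δdeposits = −£673M.
Δrequired reserves = 12% × −£673M = −£80.76M.
Δexcess reserves = Δreserves − Δrequired = −£815M − (−£80.76M) = -£734.24 million.

-£734.24 million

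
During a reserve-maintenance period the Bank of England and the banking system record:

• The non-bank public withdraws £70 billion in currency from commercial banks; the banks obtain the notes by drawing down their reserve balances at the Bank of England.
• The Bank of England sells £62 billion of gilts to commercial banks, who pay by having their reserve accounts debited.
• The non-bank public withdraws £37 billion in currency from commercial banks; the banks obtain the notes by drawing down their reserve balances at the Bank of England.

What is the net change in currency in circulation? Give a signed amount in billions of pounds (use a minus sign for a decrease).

Currency withdrawal £70 billion: notes leave the central bank → +£70B.
OMO sale (to banks) £62 billion: no currency enters or leaves circulation → 0.
Currency withdrawal £37 billion: notes leave the central bank → +£37B.
Net: 70 + 0 + 37 = +£107 billion.

+£107 billion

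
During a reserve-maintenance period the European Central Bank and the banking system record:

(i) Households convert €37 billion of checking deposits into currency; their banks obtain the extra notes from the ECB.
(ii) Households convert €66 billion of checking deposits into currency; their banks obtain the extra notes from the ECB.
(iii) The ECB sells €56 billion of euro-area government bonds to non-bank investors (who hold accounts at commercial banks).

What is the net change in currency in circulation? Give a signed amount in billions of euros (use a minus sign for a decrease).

+€103 billion

ECB balance sheet:
  Assets:      Securities −€56B
  Liabilities: Bank reserves −€159B, Currency in circulation +€103B
So the change in currency in circulation is +€103 billion.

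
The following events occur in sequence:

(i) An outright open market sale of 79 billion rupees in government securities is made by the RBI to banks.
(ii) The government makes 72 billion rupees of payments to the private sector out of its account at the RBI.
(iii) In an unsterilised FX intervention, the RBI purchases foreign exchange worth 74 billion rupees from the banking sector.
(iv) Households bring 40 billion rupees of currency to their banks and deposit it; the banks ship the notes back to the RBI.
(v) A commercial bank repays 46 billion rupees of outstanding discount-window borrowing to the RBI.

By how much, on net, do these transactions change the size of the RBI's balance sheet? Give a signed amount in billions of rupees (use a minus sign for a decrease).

OMO sale (to banks) 79 billion rupees: an RBI asset is shed → −79B.
Government spending 72 billion rupees: only the composition of liabilities changes → 0.
FX purchase 74 billion rupees: an RBI asset is acquired → +74B.
Currency deposit 40 billion rupees: only the composition of liabilities changes → 0.
Discount-window repayment 46 billion rupees: an RBI asset is shed → −46B.
Net: −79 + 0 + 74 + 0 − 46 = -51 billion.

-51 billion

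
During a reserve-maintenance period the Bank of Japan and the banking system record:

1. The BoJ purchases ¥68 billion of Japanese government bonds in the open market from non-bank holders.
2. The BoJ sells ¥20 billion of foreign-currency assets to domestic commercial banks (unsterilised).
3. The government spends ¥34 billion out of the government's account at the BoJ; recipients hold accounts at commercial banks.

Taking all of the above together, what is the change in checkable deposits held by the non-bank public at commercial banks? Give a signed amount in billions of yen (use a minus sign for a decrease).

+¥102 billion

Asset purchase (from non-banks) ¥68 billion: non-bank counterparties' bank balances rise → +¥68B.
FX sale ¥20 billion: the counterparty is a bank, so public deposits are unchanged → 0.
Government spending ¥34 billion: non-bank counterparties' bank balances rise → +¥34B.
Net: 68 + 0 + 34 = +¥102 billion.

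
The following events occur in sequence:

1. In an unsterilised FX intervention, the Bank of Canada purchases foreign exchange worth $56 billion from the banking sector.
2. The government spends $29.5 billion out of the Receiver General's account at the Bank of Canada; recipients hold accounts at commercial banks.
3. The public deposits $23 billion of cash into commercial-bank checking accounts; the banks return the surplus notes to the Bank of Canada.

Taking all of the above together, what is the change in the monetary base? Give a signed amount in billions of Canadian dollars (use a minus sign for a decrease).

+$85.5 billion

Bank of Canada balance sheet:
  Assets:      Foreign assets +$56B
  Liabilities: Bank reserves +$108.5B, Currency in circulation −$23B, Government deposits −$29.5B
Monetary base = currency + reserves: −$23B + (+$108.5B) = +$85.5 billion.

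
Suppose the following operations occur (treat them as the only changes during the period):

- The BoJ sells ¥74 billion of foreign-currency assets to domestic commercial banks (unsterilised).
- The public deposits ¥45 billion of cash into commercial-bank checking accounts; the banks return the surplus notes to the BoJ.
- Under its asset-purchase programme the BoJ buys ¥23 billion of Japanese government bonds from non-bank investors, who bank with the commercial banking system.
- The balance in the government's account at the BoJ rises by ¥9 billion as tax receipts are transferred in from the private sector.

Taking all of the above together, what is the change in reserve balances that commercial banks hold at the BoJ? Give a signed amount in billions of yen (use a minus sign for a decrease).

BoJ balance sheet:
  Assets:      Securities +¥23B, Foreign assets −¥74B
  Liabilities: Bank reserves −¥15B, Currency in circulation −¥45B, Government deposits +¥9B
So the change in reserve balances that commercial banks hold at the BoJ is -¥15 billion.

-¥15 billion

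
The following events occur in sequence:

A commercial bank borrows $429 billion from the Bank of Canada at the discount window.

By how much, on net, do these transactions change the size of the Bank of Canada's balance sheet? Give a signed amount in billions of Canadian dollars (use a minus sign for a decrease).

Discount-window loan $429 billion: a Bank of Canada asset is acquired → +$429B.

+$429 billion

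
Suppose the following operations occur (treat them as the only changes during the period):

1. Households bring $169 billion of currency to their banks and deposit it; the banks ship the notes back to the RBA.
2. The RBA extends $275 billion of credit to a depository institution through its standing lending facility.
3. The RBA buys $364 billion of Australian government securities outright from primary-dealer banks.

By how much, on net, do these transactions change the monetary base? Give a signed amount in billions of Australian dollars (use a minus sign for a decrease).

+$639 billion

Currency deposit $169 billion: just a shift between currency and reserves — both are base money → 0.
Discount-window loan $275 billion: RBA balance sheet expands → +$275B.
OMO purchase (from banks) $364 billion: RBA balance sheet expands → +$364B.
Net: 0 + 275 + 364 = +$639 billion.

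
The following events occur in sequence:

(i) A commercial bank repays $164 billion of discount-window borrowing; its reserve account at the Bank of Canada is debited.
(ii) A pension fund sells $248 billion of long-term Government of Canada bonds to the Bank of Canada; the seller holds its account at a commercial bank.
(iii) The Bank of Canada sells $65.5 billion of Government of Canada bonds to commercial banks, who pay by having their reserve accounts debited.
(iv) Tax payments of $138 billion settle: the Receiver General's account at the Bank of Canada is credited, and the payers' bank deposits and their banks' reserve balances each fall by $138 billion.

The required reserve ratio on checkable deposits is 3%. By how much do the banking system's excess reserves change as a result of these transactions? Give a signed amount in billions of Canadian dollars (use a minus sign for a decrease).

-$122.8 billion

Discount-window repayment $164 billion: reserves −$164B, deposits 0.
Asset purchase (from non-banks) $248 billion: reserves +$248B, deposits +$248B.
OMO sale (to banks) $65.5 billion: reserves −$65.5B, deposits 0.
Government account inflow $138 billion: reserves −$138B, deposits −$138B.
Totals: Δreserves = −$119.5B, Δdeposits = +$110B.
Δrequired reserves = 3% × +$110B = +$3.3B.
Δexcess reserves = Δreserves − Δrequired = −$119.5B − (+$3.3B) = -$122.8 billion.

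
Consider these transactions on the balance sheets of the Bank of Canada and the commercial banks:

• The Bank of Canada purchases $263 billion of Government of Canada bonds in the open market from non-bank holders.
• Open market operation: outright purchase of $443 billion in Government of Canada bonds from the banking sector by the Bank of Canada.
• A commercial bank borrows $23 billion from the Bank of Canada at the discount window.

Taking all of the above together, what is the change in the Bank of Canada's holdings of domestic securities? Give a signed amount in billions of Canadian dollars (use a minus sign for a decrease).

+$706 billion

Asset purchase (from non-banks) $263 billion: securities added to the Bank of Canada's portfolio → +$263B.
OMO purchase (from banks) $443 billion: securities added to the Bank of Canada's portfolio → +$443B.
Discount-window loan $23 billion: the Bank of Canada's securities portfolio is untouched → 0.
Net: 263 + 443 + 0 = +$706 billion.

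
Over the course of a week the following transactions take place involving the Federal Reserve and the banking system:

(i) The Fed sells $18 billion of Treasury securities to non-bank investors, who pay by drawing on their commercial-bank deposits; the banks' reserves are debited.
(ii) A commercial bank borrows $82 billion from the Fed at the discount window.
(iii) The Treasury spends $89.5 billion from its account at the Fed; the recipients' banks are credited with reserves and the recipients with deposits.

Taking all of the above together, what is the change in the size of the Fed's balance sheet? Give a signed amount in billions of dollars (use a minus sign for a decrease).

+$64 billion

Asset sale (to non-banks) $18 billion: a Fed asset is shed → −$18B.
Discount-window loan $82 billion: a Fed asset is acquired → +$82B.
Government spending $89.5 billion: only the composition of liabilities changes → 0.
Net: −18 + 82 + 0 = +$64 billion.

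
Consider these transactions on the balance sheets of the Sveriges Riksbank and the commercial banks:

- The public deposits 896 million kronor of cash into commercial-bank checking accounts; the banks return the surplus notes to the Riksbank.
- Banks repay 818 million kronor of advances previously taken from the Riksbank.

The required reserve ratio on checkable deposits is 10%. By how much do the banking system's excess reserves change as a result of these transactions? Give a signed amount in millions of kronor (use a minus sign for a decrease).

-11.6 million

Currency deposit 896 million kronor: reserves +896M, deposits +896M.
Discount-window repayment 818 million kronor: reserves −818M, deposits 0.
Totals: Δreserves = +78M, Δdeposits = +896M.
Δrequired reserves = 10% × +896M = +89.6M.
Δexcess reserves = Δreserves − Δrequired = +78M − (+89.6M) = -11.6 million.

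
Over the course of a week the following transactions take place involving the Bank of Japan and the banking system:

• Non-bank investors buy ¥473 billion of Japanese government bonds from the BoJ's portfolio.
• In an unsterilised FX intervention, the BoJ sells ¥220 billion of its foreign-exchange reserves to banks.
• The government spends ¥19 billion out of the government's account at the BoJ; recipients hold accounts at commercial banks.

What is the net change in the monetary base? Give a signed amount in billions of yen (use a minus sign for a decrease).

-¥674 billion

BoJ balance sheet:
  Assets:      Securities −¥473B, Foreign assets −¥220B
  Liabilities: Bank reserves −¥674B, Government deposits −¥19B
Monetary base = currency + reserves: 0 + (−¥674B) = -¥674 billion.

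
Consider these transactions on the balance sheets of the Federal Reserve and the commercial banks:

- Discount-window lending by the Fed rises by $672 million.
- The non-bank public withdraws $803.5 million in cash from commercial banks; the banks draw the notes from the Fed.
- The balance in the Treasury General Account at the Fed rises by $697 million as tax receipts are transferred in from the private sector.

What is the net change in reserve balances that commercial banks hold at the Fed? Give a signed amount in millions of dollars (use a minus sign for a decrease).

Fed balance sheet:
  Assets:      Loans to banks +$672M
  Liabilities: Bank reserves −$828.5M, Currency in circulation +$803.5M, Government deposits +$697M
Commercial banking system:
  Assets:      Reserves at CB −$828.5M
  Liabilities: Checkable deposits −$1500.5M, Borrowings from CB +$672M
So the change in reserve balances that commercial banks hold at the Fed is -$828.5 million.

-$828.5 million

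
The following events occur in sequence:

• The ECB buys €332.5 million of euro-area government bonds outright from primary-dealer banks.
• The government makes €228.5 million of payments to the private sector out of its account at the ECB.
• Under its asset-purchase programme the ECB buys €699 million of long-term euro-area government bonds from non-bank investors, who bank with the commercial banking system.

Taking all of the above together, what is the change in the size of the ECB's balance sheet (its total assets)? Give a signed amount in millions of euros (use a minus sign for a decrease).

+€1031.5 million

ECB balance sheet:
  Assets:      Securities +€1031.5M
  Liabilities: Bank reserves +€1260M, Government deposits −€228.5M
Commercial banking system:
  Assets:      Reserves at CB +€1260M, Securities −€332.5M
  Liabilities: Checkable deposits +€927.5M
Change in total ECB assets = +€1031.5 million.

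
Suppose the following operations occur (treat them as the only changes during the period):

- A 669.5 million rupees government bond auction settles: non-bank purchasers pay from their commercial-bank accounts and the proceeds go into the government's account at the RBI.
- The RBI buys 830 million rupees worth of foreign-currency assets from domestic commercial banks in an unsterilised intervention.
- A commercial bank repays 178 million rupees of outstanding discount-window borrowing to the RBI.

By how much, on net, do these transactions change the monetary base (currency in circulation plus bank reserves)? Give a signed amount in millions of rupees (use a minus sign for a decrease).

RBI balance sheet:
  Assets:      Loans to banks −178M, Foreign assets +830M
  Liabilities: Bank reserves −17.5M, Government deposits +669.5M
Monetary base = currency + reserves: 0 + (−17.5M) = -17.5 million.

-17.5 million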